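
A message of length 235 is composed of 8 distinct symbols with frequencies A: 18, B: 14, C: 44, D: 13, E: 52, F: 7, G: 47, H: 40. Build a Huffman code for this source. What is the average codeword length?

2.8 bits/symbol

Probabilities are the counts divided by 235.
Repeatedly combine the two least-probable nodes; the expected code length is the sum of the merged weights.
merge 7/235 + 13/235 → 4/47
merge 14/235 + 18/235 → 32/235
merge 4/47 + 32/235 → 52/235
merge 8/47 + 44/235 → 84/235
merge 1/5 + 52/235 → 99/235
merge 52/235 + 84/235 → 136/235
merge 99/235 + 136/235 → 1
L = 4/47 + 32/235 + 52/235 + 84/235 + 99/235 + 136/235 + 1 = 14/5 = 2.8 bits/symbol.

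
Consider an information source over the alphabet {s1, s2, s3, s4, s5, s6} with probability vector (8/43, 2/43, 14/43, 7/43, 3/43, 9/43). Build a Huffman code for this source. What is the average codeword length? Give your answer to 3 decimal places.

Repeatedly combine the two least-probable nodes; the expected code length is the sum of the merged weights.
merge 2/43 + 3/43 → 5/43
merge 5/43 + 7/43 → 12/43
merge 8/43 + 9/43 → 17/43
merge 12/43 + 14/43 → 26/43
merge 17/43 + 26/43 → 1
L = 5/43 + 12/43 + 17/43 + 26/43 + 1 = 103/43 ≈ 2.395 bits/symbol.

2.395 bits/symbol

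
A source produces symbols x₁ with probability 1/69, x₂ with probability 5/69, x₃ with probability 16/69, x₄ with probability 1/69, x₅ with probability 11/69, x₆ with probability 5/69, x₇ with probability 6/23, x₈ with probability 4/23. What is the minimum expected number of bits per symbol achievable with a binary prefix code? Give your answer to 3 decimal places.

2.638 bits/symbol

Repeatedly combine the two least-probable nodes; the expected code length is the sum of the merged weights.
merge 1/69 + 1/69 → 2/69
merge 2/69 + 5/69 → 7/69
merge 5/69 + 7/69 → 4/23
merge 11/69 + 4/23 → 1/3
merge 4/23 + 16/69 → 28/69
merge 6/23 + 1/3 → 41/69
merge 28/69 + 41/69 → 1
L = 2/69 + 7/69 + 4/23 + 1/3 + 28/69 + 41/69 + 1 = 182/69 ≈ 2.638 bits/symbol.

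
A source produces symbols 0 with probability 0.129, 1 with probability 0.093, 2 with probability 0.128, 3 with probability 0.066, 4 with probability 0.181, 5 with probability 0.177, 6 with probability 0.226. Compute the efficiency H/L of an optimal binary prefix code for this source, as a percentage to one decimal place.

98.5%

Entropy H = −Σ p log₂ p ≈ 2.7117 bits.
Huffman merges: 33/500+93/1000→159/1000; 16/125+129/1000→257/1000; 159/1000+177/1000→42/125; 181/1000+113/500→407/1000; 257/1000+42/125→593/1000; 407/1000+593/1000→1. L = 344/125 ≈ 2.7520.
Efficiency = H/L = 2.7117/2.7520 = 98.5%.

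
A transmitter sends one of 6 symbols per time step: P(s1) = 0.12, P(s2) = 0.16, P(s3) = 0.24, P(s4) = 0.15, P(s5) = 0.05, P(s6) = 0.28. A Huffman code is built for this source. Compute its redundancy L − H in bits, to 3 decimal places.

Entropy H = −Σ p log₂ p ≈ 2.4251 bits.
Huffman merges: 1/20+3/25→17/100; 3/20+4/25→31/100; 17/100+6/25→41/100; 7/25+31/100→59/100; 41/100+59/100→1. L = 62/25 ≈ 2.4800.
L − H = 2.4800 − 2.4251 = 0.055 bits.

0.055 bits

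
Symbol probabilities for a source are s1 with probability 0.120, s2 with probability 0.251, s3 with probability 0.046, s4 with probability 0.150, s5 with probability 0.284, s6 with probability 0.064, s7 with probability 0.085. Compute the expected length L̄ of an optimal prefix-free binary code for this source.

2.575 bits/symbol

Repeatedly combine the two least-probable nodes; the expected code length is the sum of the merged weights.
merge 23/500 + 8/125 → 11/100
merge 17/200 + 11/100 → 39/200
merge 3/25 + 3/20 → 27/100
merge 39/200 + 251/1000 → 223/500
merge 27/100 + 71/250 → 277/500
merge 223/500 + 277/500 → 1
L = 11/100 + 39/200 + 27/100 + 223/500 + 277/500 + 1 = 103/40 = 2.575 bits/symbol.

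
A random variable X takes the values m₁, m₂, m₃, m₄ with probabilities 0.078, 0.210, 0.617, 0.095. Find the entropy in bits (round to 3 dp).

H = −Σ pᵢ log₂ pᵢ.
−0.078·log₂(0.078) = 0.2871
−0.210·log₂(0.210) = 0.4728
−0.617·log₂(0.617) = 0.4298
−0.095·log₂(0.095) = 0.3226
Sum ≈ 1.5123 → 1.512 bits.

1.512 bits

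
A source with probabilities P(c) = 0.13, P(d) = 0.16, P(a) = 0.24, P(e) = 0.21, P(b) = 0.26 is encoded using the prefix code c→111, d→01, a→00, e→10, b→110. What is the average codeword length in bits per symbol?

2.39 bits/symbol

L̄ = Σ pᵢ·ℓᵢ = 0.13·3 + 0.16·2 + 0.24·2 + 0.21·2 + 0.26·3 = 2.39 bits/symbol.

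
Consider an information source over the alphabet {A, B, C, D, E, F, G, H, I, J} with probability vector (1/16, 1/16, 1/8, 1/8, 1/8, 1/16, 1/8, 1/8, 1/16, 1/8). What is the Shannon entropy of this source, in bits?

3.25 bits

Each probability is a power of 1/2, so log₂(1/p) is an integer.
H = Σ p·log₂(1/p) = 1/16·4 + 1/16·4 + 1/8·3 + 1/8·3 + 1/8·3 + 1/16·4 + 1/8·3 + 1/8·3 + 1/16·4 + 1/8·3 = 3.25 bits.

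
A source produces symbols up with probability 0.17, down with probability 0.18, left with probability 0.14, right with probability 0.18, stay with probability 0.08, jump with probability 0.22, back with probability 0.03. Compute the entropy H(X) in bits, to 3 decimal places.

H = −Σ pᵢ log₂ pᵢ.
−0.17·log₂(0.17) = 0.4346
−0.18·log₂(0.18) = 0.4453
−0.14·log₂(0.14) = 0.3971
−0.18·log₂(0.18) = 0.4453
−0.08·log₂(0.08) = 0.2915
−0.22·log₂(0.22) = 0.4806
−0.03·log₂(0.03) = 0.1518
Sum ≈ 2.6462 → 2.646 bits.

2.646 bits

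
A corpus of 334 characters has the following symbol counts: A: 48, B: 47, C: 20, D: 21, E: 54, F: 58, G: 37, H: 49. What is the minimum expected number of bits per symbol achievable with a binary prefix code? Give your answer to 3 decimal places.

2.949 bits/symbol

Probabilities are the counts divided by 334.
Repeatedly combine the two least-probable nodes; the expected code length is the sum of the merged weights.
merge 10/167 + 21/334 → 41/334
merge 37/334 + 41/334 → 39/167
merge 47/334 + 24/167 → 95/334
merge 49/334 + 27/167 → 103/334
merge 29/167 + 39/167 → 68/167
merge 95/334 + 103/334 → 99/167
merge 68/167 + 99/167 → 1
L = 41/334 + 39/167 + 95/334 + 103/334 + 68/167 + 99/167 + 1 = 985/334 ≈ 2.949 bits/symbol.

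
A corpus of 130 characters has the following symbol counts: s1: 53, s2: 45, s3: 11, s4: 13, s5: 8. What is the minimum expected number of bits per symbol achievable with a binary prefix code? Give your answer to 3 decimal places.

1.985 bits/symbol

Probabilities are the counts divided by 130.
Repeatedly combine the two least-probable nodes; the expected code length is the sum of the merged weights.
merge 4/65 + 11/130 → 19/130
merge 1/10 + 19/130 → 16/65
merge 16/65 + 9/26 → 77/130
merge 53/130 + 77/130 → 1
L = 19/130 + 16/65 + 77/130 + 1 = 129/65 ≈ 1.985 bits/symbol.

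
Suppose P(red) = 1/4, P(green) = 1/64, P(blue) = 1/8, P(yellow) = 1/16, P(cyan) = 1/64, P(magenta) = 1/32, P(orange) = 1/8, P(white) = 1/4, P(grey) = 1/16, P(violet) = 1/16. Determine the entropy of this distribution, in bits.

2.84375 bits

Each probability is a power of 1/2, so log₂(1/p) is an integer.
H = Σ p·log₂(1/p) = 1/4·2 + 1/64·6 + 1/8·3 + 1/16·4 + 1/64·6 + 1/32·5 + 1/8·3 + 1/4·2 + 1/16·4 + 1/16·4 = 2.84375 bits.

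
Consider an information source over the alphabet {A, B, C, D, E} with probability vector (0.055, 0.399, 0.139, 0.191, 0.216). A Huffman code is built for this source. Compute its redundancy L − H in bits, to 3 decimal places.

Entropy H = −Σ p log₂ p ≈ 2.0885 bits.
Huffman merges: 11/200+139/1000→97/500; 191/1000+97/500→77/200; 27/125+77/200→601/1000; 399/1000+601/1000→1. L = 109/50 ≈ 2.1800.
L − H = 2.1800 − 2.0885 = 0.092 bits.

0.092 bits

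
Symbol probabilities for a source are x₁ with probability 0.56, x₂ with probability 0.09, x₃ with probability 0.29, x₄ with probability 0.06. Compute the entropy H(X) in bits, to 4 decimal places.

1.5425 bits

H = −Σ pᵢ log₂ pᵢ.
−0.56·log₂(0.56) = 0.4684
−0.09·log₂(0.09) = 0.3127
−0.29·log₂(0.29) = 0.5179
−0.06·log₂(0.06) = 0.2435
Sum ≈ 1.5425 → 1.5425 bits.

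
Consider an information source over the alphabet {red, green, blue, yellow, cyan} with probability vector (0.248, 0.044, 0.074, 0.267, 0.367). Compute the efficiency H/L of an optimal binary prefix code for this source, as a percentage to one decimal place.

95.2%

Entropy H = −Σ p log₂ p ≈ 2.0145 bits.
Huffman merges: 11/250+37/500→59/500; 59/500+31/125→183/500; 267/1000+183/500→633/1000; 367/1000+633/1000→1. L = 2117/1000 ≈ 2.1170.
Efficiency = H/L = 2.0145/2.1170 = 95.2%.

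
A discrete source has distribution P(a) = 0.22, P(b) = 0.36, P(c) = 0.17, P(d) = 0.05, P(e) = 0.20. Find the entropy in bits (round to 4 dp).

H = −Σ pᵢ log₂ pᵢ.
−0.22·log₂(0.22) = 0.4806
−0.36·log₂(0.36) = 0.5306
−0.17·log₂(0.17) = 0.4346
−0.05·log₂(0.05) = 0.2161
−0.20·log₂(0.20) = 0.4644
Sum ≈ 2.1263 → 2.1263 bits.

2.1263 bits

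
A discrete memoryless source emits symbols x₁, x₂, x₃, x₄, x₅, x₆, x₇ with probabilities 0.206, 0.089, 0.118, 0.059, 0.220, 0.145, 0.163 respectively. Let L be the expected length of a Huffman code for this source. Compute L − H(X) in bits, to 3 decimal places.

0.026 bits

Entropy H = −Σ p log₂ p ≈ 2.6960 bits.
Huffman merges: 59/1000+89/1000→37/250; 59/500+29/200→263/1000; 37/250+163/1000→311/1000; 103/500+11/50→213/500; 263/1000+311/1000→287/500; 213/500+287/500→1. L = 1361/500 ≈ 2.7220.
L − H = 2.7220 − 2.6960 = 0.026 bits.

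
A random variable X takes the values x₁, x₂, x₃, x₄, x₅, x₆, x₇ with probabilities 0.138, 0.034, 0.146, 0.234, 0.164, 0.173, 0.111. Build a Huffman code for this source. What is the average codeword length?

2.738 bits/symbol

Repeatedly combine the two least-probable nodes; the expected code length is the sum of the merged weights.
merge 17/500 + 111/1000 → 29/200
merge 69/500 + 29/200 → 283/1000
merge 73/500 + 41/250 → 31/100
merge 173/1000 + 117/500 → 407/1000
merge 283/1000 + 31/100 → 593/1000
merge 407/1000 + 593/1000 → 1
L = 29/200 + 283/1000 + 31/100 + 407/1000 + 593/1000 + 1 = 1369/500 = 2.738 bits/symbol.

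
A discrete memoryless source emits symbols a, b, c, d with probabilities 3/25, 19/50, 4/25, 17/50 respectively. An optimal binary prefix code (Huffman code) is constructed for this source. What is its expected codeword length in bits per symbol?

Repeatedly combine the two least-probable nodes; the expected code length is the sum of the merged weights.
merge 3/25 + 4/25 → 7/25
merge 7/25 + 17/50 → 31/50
merge 19/50 + 31/50 → 1
L = 7/25 + 31/50 + 1 = 19/10 = 1.9 bits/symbol.

1.9 bits/symbol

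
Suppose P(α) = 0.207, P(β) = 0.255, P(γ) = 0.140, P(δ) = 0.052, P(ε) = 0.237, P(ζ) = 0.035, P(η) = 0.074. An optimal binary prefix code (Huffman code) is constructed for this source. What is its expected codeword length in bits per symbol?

2.549 bits/symbol

Repeatedly combine the two least-probable nodes; the expected code length is the sum of the merged weights.
merge 7/200 + 13/250 → 87/1000
merge 37/500 + 87/1000 → 161/1000
merge 7/50 + 161/1000 → 301/1000
merge 207/1000 + 237/1000 → 111/250
merge 51/200 + 301/1000 → 139/250
merge 111/250 + 139/250 → 1
L = 87/1000 + 161/1000 + 301/1000 + 111/250 + 139/250 + 1 = 2549/1000 = 2.549 bits/symbol.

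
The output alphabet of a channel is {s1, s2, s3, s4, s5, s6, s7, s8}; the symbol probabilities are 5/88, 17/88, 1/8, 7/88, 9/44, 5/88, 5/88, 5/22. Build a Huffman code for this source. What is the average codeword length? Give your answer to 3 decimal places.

Repeatedly combine the two least-probable nodes; the expected code length is the sum of the merged weights.
merge 5/88 + 5/88 → 5/44
merge 5/88 + 7/88 → 3/22
merge 5/44 + 1/8 → 21/88
merge 3/22 + 17/88 → 29/88
merge 9/44 + 5/22 → 19/44
merge 21/88 + 29/88 → 25/44
merge 19/44 + 25/44 → 1
L = 5/44 + 3/22 + 21/88 + 29/88 + 19/44 + 25/44 + 1 = 31/11 ≈ 2.818 bits/symbol.

2.818 bits/symbol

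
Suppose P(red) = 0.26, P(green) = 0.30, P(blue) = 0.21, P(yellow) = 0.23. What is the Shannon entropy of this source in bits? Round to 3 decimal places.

1.987 bits

H = −Σ pᵢ log₂ pᵢ.
−0.26·log₂(0.26) = 0.5053
−0.30·log₂(0.30) = 0.5211
−0.21·log₂(0.21) = 0.4728
−0.23·log₂(0.23) = 0.4877
Sum ≈ 1.9869 → 1.987 bits.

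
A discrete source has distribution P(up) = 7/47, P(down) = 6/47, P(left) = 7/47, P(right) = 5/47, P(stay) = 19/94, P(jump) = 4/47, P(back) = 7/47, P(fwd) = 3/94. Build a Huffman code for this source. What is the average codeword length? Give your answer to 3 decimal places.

Repeatedly combine the two least-probable nodes; the expected code length is the sum of the merged weights.
merge 3/94 + 4/47 → 11/94
merge 5/47 + 11/94 → 21/94
merge 6/47 + 7/47 → 13/47
merge 7/47 + 7/47 → 14/47
merge 19/94 + 21/94 → 20/47
merge 13/47 + 14/47 → 27/47
merge 20/47 + 27/47 → 1
L = 11/94 + 21/94 + 13/47 + 14/47 + 20/47 + 27/47 + 1 = 137/47 ≈ 2.915 bits/symbol.

2.915 bits/symbol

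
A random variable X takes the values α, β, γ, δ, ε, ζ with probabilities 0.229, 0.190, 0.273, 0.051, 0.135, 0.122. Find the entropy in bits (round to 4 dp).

2.4328 bits

H = −Σ pᵢ log₂ pᵢ.
−0.229·log₂(0.229) = 0.4870
−0.190·log₂(0.190) = 0.4552
−0.273·log₂(0.273) = 0.5113
−0.051·log₂(0.051) = 0.2190
−0.135·log₂(0.135) = 0.3900
−0.122·log₂(0.122) = 0.3703
Sum ≈ 2.4328 → 2.4328 bits.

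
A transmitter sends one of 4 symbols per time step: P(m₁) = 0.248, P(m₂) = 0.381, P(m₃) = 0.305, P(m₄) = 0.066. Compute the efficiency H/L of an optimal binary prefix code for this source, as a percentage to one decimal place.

93.7%

Entropy H = −Σ p log₂ p ≈ 1.8106 bits.
Huffman merges: 33/500+31/125→157/500; 61/200+157/500→619/1000; 381/1000+619/1000→1. L = 1933/1000 ≈ 1.9330.
Efficiency = H/L = 1.8106/1.9330 = 93.7%.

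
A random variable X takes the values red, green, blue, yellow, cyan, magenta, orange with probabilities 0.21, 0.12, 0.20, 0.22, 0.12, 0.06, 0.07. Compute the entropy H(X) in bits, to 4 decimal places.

2.6640 bits

H = −Σ pᵢ log₂ pᵢ.
−0.21·log₂(0.21) = 0.4728
−0.12·log₂(0.12) = 0.3671
−0.20·log₂(0.20) = 0.4644
−0.22·log₂(0.22) = 0.4806
−0.12·log₂(0.12) = 0.3671
−0.06·log₂(0.06) = 0.2435
−0.07·log₂(0.07) = 0.2686
Sum ≈ 2.6640 → 2.6640 bits.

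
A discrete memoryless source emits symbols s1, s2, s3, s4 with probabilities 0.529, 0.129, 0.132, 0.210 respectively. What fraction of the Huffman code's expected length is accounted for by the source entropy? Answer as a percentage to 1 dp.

99.6%

Entropy H = −Σ p log₂ p ≈ 1.7256 bits.
Huffman merges: 129/1000+33/250→261/1000; 21/100+261/1000→471/1000; 471/1000+529/1000→1. L = 433/250 ≈ 1.7320.
Efficiency = H/L = 1.7256/1.7320 = 99.6%.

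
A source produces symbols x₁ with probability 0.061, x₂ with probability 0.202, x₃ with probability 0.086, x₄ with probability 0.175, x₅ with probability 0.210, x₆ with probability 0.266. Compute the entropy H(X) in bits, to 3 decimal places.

2.438 bits

H = −Σ pᵢ log₂ pᵢ.
−0.061·log₂(0.061) = 0.2461
−0.202·log₂(0.202) = 0.4661
−0.086·log₂(0.086) = 0.3044
−0.175·log₂(0.175) = 0.4401
−0.210·log₂(0.210) = 0.4728
−0.266·log₂(0.266) = 0.5082
Sum ≈ 2.4377 → 2.438 bits.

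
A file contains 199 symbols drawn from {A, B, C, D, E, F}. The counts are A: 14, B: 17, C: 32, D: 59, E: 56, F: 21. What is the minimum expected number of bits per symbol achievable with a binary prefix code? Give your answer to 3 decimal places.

2.417 bits/symbol

Probabilities are the counts divided by 199.
Repeatedly combine the two least-probable nodes; the expected code length is the sum of the merged weights.
merge 14/199 + 17/199 → 31/199
merge 21/199 + 31/199 → 52/199
merge 32/199 + 52/199 → 84/199
merge 56/199 + 59/199 → 115/199
merge 84/199 + 115/199 → 1
L = 31/199 + 52/199 + 84/199 + 115/199 + 1 = 481/199 ≈ 2.417 bits/symbol.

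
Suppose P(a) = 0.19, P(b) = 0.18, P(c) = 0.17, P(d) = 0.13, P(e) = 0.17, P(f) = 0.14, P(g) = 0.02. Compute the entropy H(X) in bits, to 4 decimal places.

2.6623 bits

H = −Σ pᵢ log₂ pᵢ.
−0.19·log₂(0.19) = 0.4552
−0.18·log₂(0.18) = 0.4453
−0.17·log₂(0.17) = 0.4346
−0.13·log₂(0.13) = 0.3826
−0.17·log₂(0.17) = 0.4346
−0.14·log₂(0.14) = 0.3971
−0.02·log₂(0.02) = 0.1129
Sum ≈ 2.6623 → 2.6623 bits.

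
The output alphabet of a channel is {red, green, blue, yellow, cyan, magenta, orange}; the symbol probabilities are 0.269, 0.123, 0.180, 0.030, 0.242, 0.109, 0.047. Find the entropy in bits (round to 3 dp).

H = −Σ pᵢ log₂ pᵢ.
−0.269·log₂(0.269) = 0.5096
−0.123·log₂(0.123) = 0.3719
−0.180·log₂(0.180) = 0.4453
−0.030·log₂(0.030) = 0.1518
−0.242·log₂(0.242) = 0.4954
−0.109·log₂(0.109) = 0.3485
−0.047·log₂(0.047) = 0.2073
Sum ≈ 2.5297 → 2.530 bits.

2.530 bits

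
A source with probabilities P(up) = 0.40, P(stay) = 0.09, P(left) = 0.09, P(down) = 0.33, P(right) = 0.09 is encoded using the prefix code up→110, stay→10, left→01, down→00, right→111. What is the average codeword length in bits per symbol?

2.49 bits/symbol

L̄ = Σ pᵢ·ℓᵢ = 0.40·3 + 0.09·2 + 0.09·2 + 0.33·2 + 0.09·3 = 2.49 bits/symbol.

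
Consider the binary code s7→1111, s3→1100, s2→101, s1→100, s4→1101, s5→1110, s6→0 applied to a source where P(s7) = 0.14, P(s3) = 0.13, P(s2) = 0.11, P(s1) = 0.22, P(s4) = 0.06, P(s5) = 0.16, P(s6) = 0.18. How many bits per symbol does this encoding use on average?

L̄ = Σ pᵢ·ℓᵢ = 0.14·4 + 0.13·4 + 0.11·3 + 0.22·3 + 0.06·4 + 0.16·4 + 0.18·1 = 3.13 bits/symbol.

3.13 bits/symbol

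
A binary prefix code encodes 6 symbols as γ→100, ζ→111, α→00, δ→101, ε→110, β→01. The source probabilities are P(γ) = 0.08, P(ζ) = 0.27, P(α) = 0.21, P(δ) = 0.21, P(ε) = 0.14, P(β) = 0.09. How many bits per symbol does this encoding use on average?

2.7 bits/symbol

L̄ = Σ pᵢ·ℓᵢ = 0.08·3 + 0.27·3 + 0.21·2 + 0.21·3 + 0.14·3 + 0.09·2 = 2.7 bits/symbol.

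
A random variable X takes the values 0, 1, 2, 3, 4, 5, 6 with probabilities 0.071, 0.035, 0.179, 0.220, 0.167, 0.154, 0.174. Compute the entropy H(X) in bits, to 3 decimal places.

2.651 bits

H = −Σ pᵢ log₂ pᵢ.
−0.071·log₂(0.071) = 0.2709
−0.035·log₂(0.035) = 0.1693
−0.179·log₂(0.179) = 0.4443
−0.220·log₂(0.220) = 0.4806
−0.167·log₂(0.167) = 0.4312
−0.154·log₂(0.154) = 0.4156
−0.174·log₂(0.174) = 0.4390
Sum ≈ 2.6509 → 2.651 bits.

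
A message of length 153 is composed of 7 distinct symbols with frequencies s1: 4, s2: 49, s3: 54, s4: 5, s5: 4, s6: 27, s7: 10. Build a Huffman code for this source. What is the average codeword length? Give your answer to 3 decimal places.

Probabilities are the counts divided by 153.
Repeatedly combine the two least-probable nodes; the expected code length is the sum of the merged weights.
merge 4/153 + 4/153 → 8/153
merge 5/153 + 8/153 → 13/153
merge 10/153 + 13/153 → 23/153
merge 23/153 + 3/17 → 50/153
merge 49/153 + 50/153 → 11/17
merge 6/17 + 11/17 → 1
L = 8/153 + 13/153 + 23/153 + 50/153 + 11/17 + 1 = 346/153 ≈ 2.261 bits/symbol.

2.261 bits/symbol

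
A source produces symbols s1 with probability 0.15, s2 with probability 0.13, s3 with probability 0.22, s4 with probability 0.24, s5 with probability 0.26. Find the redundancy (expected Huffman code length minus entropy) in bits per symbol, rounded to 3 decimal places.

0.007 bits

Entropy H = −Σ p log₂ p ≈ 2.2732 bits.
Huffman merges: 13/100+3/20→7/25; 11/50+6/25→23/50; 13/50+7/25→27/50; 23/50+27/50→1. L = 57/25 ≈ 2.2800.
L − H = 2.2800 − 2.2732 = 0.007 bits.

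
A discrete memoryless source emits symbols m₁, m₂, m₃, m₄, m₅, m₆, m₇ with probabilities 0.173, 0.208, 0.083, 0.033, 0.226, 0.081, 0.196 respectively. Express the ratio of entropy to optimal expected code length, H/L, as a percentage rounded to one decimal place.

Entropy H = −Σ p log₂ p ≈ 2.6089 bits.
Huffman merges: 33/1000+81/1000→57/500; 83/1000+57/500→197/1000; 173/1000+49/250→369/1000; 197/1000+26/125→81/200; 113/500+369/1000→119/200; 81/200+119/200→1. L = 67/25 ≈ 2.6800.
Efficiency = H/L = 2.6089/2.6800 = 97.3%.

97.3%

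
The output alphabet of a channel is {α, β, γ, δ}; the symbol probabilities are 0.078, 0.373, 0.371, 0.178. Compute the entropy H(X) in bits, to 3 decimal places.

H = −Σ pᵢ log₂ pᵢ.
−0.078·log₂(0.078) = 0.2871
−0.373·log₂(0.373) = 0.5307
−0.371·log₂(0.371) = 0.5307
−0.178·log₂(0.178) = 0.4432
Sum ≈ 1.7917 → 1.792 bits.

1.792 bits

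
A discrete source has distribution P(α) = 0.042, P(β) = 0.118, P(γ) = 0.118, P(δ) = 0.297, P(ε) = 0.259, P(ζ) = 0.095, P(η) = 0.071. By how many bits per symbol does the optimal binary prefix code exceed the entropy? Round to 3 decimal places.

0.019 bits

Entropy H = −Σ p log₂ p ≈ 2.5382 bits.
Huffman merges: 21/500+71/1000→113/1000; 19/200+113/1000→26/125; 59/500+59/500→59/250; 26/125+59/250→111/250; 259/1000+297/1000→139/250; 111/250+139/250→1. L = 2557/1000 ≈ 2.5570.
L − H = 2.5570 − 2.5382 = 0.019 bits.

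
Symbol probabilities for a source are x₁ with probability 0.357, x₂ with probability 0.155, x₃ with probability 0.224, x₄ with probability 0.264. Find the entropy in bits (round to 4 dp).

H = −Σ pᵢ log₂ pᵢ.
−0.357·log₂(0.357) = 0.5305
−0.155·log₂(0.155) = 0.4169
−0.224·log₂(0.224) = 0.4835
−0.264·log₂(0.264) = 0.5072
Sum ≈ 1.9381 → 1.9381 bits.

1.9381 bits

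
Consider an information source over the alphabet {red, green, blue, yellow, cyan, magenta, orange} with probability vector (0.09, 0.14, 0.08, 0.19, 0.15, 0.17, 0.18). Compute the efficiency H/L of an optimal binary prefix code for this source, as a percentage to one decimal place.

Entropy H = −Σ p log₂ p ≈ 2.7469 bits.
Huffman merges: 2/25+9/100→17/100; 7/50+3/20→29/100; 17/100+17/100→17/50; 9/50+19/100→37/100; 29/100+17/50→63/100; 37/100+63/100→1. L = 14/5 ≈ 2.8000.
Efficiency = H/L = 2.7469/2.8000 = 98.1%.

98.1%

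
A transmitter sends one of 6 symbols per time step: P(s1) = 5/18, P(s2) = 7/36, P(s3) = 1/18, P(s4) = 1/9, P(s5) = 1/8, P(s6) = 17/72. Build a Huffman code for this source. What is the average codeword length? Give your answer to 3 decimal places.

Repeatedly combine the two least-probable nodes; the expected code length is the sum of the merged weights.
merge 1/18 + 1/9 → 1/6
merge 1/8 + 1/6 → 7/24
merge 7/36 + 17/72 → 31/72
merge 5/18 + 7/24 → 41/72
merge 31/72 + 41/72 → 1
L = 1/6 + 7/24 + 31/72 + 41/72 + 1 = 59/24 ≈ 2.458 bits/symbol.

2.458 bits/symbol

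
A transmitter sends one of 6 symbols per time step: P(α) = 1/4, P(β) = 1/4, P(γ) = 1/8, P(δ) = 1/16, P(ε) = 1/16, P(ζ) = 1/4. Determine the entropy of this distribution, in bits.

2.375 bits

Each probability is a power of 1/2, so log₂(1/p) is an integer.
H = Σ p·log₂(1/p) = 1/4·2 + 1/4·2 + 1/8·3 + 1/16·4 + 1/16·4 + 1/4·2 = 2.375 bits.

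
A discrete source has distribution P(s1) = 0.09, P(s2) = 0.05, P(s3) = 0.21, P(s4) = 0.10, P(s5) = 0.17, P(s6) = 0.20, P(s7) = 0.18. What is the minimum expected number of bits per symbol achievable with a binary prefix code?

2.73 bits/symbol

Repeatedly combine the two least-probable nodes; the expected code length is the sum of the merged weights.
merge 1/20 + 9/100 → 7/50
merge 1/10 + 7/50 → 6/25
merge 17/100 + 9/50 → 7/20
merge 1/5 + 21/100 → 41/100
merge 6/25 + 7/20 → 59/100
merge 41/100 + 59/100 → 1
L = 7/50 + 6/25 + 7/20 + 41/100 + 59/100 + 1 = 273/100 = 2.73 bits/symbol.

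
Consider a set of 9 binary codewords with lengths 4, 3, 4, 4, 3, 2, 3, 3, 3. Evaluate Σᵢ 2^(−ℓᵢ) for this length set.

1.0625

With common denominator 2^4 = 16: Σ 2^(−ℓᵢ) = 1/16 + 2/16 + 1/16 + 1/16 + 2/16 + 4/16 + 2/16 + 2/16 + 2/16 = 17/16 = 1.0625.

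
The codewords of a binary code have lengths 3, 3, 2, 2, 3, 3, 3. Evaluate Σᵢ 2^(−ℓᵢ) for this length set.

1.125

With common denominator 2^3 = 8: Σ 2^(−ℓᵢ) = 1/8 + 1/8 + 2/8 + 2/8 + 1/8 + 1/8 + 1/8 = 9/8 = 1.125.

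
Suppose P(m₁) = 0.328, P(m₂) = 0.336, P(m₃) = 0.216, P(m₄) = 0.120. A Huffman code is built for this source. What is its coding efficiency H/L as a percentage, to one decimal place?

Entropy H = −Σ p log₂ p ≈ 1.9008 bits.
Huffman merges: 3/25+27/125→42/125; 41/125+42/125→83/125; 42/125+83/125→1. L = 2 ≈ 2.0000.
Efficiency = H/L = 1.9008/2.0000 = 95.0%.

95.0%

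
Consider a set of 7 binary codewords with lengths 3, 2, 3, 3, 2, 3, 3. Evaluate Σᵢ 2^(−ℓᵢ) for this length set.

With common denominator 2^3 = 8: Σ 2^(−ℓᵢ) = 1/8 + 2/8 + 1/8 + 1/8 + 2/8 + 1/8 + 1/8 = 9/8 = 1.125.

1.125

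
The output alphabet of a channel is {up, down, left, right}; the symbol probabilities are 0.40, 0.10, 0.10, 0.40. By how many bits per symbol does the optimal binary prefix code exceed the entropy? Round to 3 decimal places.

0.078 bits

Entropy H = −Σ p log₂ p ≈ 1.7219 bits.
Huffman merges: 1/10+1/10→1/5; 1/5+2/5→3/5; 2/5+3/5→1. L = 9/5 ≈ 1.8000.
L − H = 1.8000 − 1.7219 = 0.078 bits.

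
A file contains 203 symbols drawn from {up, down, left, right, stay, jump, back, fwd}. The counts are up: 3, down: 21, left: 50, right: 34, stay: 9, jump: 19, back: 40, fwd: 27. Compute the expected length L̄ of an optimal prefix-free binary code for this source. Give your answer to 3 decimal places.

2.768 bits/symbol

Probabilities are the counts divided by 203.
Repeatedly combine the two least-probable nodes; the expected code length is the sum of the merged weights.
merge 3/203 + 9/203 → 12/203
merge 12/203 + 19/203 → 31/203
merge 3/29 + 27/203 → 48/203
merge 31/203 + 34/203 → 65/203
merge 40/203 + 48/203 → 88/203
merge 50/203 + 65/203 → 115/203
merge 88/203 + 115/203 → 1
L = 12/203 + 31/203 + 48/203 + 65/203 + 88/203 + 115/203 + 1 = 562/203 ≈ 2.768 bits/symbol.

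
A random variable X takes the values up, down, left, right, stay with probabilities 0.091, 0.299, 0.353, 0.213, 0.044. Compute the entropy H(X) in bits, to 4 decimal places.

2.0393 bits

H = −Σ pᵢ log₂ pᵢ.
−0.091·log₂(0.091) = 0.3147
−0.299·log₂(0.299) = 0.5208
−0.353·log₂(0.353) = 0.5303
−0.213·log₂(0.213) = 0.4752
−0.044·log₂(0.044) = 0.1983
Sum ≈ 2.0393 → 2.0393 bits.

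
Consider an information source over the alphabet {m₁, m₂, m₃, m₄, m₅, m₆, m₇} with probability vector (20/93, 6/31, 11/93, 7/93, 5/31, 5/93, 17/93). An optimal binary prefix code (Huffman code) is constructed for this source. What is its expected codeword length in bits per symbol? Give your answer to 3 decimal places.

2.720 bits/symbol

Repeatedly combine the two least-probable nodes; the expected code length is the sum of the merged weights.
merge 5/93 + 7/93 → 4/31
merge 11/93 + 4/31 → 23/93
merge 5/31 + 17/93 → 32/93
merge 6/31 + 20/93 → 38/93
merge 23/93 + 32/93 → 55/93
merge 38/93 + 55/93 → 1
L = 4/31 + 23/93 + 32/93 + 38/93 + 55/93 + 1 = 253/93 ≈ 2.720 bits/symbol.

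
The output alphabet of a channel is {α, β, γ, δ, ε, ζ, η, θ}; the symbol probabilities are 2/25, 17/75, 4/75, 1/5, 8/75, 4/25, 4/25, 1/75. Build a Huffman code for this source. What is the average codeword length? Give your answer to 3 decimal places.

2.787 bits/symbol

Repeatedly combine the two least-probable nodes; the expected code length is the sum of the merged weights.
merge 1/75 + 4/75 → 1/15
merge 1/15 + 2/25 → 11/75
merge 8/75 + 11/75 → 19/75
merge 4/25 + 4/25 → 8/25
merge 1/5 + 17/75 → 32/75
merge 19/75 + 8/25 → 43/75
merge 32/75 + 43/75 → 1
L = 1/15 + 11/75 + 19/75 + 8/25 + 32/75 + 43/75 + 1 = 209/75 ≈ 2.787 bits/symbol.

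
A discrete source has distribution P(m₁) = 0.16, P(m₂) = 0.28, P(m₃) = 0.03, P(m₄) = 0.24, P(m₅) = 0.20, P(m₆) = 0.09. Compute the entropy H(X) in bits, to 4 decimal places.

H = −Σ pᵢ log₂ pᵢ.
−0.16·log₂(0.16) = 0.4230
−0.28·log₂(0.28) = 0.5142
−0.03·log₂(0.03) = 0.1518
−0.24·log₂(0.24) = 0.4941
−0.20·log₂(0.20) = 0.4644
−0.09·log₂(0.09) = 0.3127
Sum ≈ 2.3602 → 2.3602 bits.

2.3602 bits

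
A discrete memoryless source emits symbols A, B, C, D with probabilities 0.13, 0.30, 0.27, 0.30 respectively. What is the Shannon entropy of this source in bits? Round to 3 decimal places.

1.935 bits

H = −Σ pᵢ log₂ pᵢ.
−0.13·log₂(0.13) = 0.3826
−0.30·log₂(0.30) = 0.5211
−0.27·log₂(0.27) = 0.5100
−0.30·log₂(0.30) = 0.5211
Sum ≈ 1.9348 → 1.935 bits.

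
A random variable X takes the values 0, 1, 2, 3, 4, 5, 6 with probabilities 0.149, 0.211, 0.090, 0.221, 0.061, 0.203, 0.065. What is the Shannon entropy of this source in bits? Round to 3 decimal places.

2.646 bits

H = −Σ pᵢ log₂ pᵢ.
−0.149·log₂(0.149) = 0.4092
−0.211·log₂(0.211) = 0.4736
−0.090·log₂(0.090) = 0.3127
−0.221·log₂(0.221) = 0.4813
−0.061·log₂(0.061) = 0.2461
−0.203·log₂(0.203) = 0.4670
−0.065·log₂(0.065) = 0.2563
Sum ≈ 2.6463 → 2.646 bits.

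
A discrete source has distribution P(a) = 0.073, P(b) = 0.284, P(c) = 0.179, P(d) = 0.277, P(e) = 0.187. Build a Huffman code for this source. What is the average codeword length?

Repeatedly combine the two least-probable nodes; the expected code length is the sum of the merged weights.
merge 73/1000 + 179/1000 → 63/250
merge 187/1000 + 63/250 → 439/1000
merge 277/1000 + 71/250 → 561/1000
merge 439/1000 + 561/1000 → 1
L = 63/250 + 439/1000 + 561/1000 + 1 = 563/250 = 2.252 bits/symbol.

2.252 bits/symbol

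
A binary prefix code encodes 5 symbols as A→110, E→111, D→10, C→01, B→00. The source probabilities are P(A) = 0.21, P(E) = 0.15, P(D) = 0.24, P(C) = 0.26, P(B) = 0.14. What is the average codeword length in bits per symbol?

L̄ = Σ pᵢ·ℓᵢ = 0.21·3 + 0.15·3 + 0.24·2 + 0.26·2 + 0.14·2 = 2.36 bits/symbol.

2.36 bits/symbol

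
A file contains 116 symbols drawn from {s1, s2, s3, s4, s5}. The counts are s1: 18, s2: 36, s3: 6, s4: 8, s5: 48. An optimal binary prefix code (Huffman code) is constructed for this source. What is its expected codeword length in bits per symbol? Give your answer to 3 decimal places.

1.983 bits/symbol

Probabilities are the counts divided by 116.
Repeatedly combine the two least-probable nodes; the expected code length is the sum of the merged weights.
merge 3/58 + 2/29 → 7/58
merge 7/58 + 9/58 → 8/29
merge 8/29 + 9/29 → 17/29
merge 12/29 + 17/29 → 1
L = 7/58 + 8/29 + 17/29 + 1 = 115/58 ≈ 1.983 bits/symbol.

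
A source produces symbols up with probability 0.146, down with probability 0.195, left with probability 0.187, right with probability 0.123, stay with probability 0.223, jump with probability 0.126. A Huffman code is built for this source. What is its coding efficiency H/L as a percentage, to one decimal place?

Entropy H = −Σ p log₂ p ≈ 2.5487 bits.
Huffman merges: 123/1000+63/500→249/1000; 73/500+187/1000→333/1000; 39/200+223/1000→209/500; 249/1000+333/1000→291/500; 209/500+291/500→1. L = 1291/500 ≈ 2.5820.
Efficiency = H/L = 2.5487/2.5820 = 98.7%.

98.7%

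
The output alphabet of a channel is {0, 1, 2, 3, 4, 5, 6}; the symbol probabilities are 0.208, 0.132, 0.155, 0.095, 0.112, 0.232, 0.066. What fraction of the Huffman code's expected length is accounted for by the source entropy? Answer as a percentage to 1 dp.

99.2%

Entropy H = −Σ p log₂ p ≈ 2.6979 bits.
Huffman merges: 33/500+19/200→161/1000; 14/125+33/250→61/250; 31/200+161/1000→79/250; 26/125+29/125→11/25; 61/250+79/250→14/25; 11/25+14/25→1. L = 2721/1000 ≈ 2.7210.
Efficiency = H/L = 2.6979/2.7210 = 99.2%.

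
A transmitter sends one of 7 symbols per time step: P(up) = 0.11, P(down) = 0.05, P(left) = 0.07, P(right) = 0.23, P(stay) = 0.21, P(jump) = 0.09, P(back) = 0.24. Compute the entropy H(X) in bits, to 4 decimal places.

2.6022 bits

H = −Σ pᵢ log₂ pᵢ.
−0.11·log₂(0.11) = 0.3503
−0.05·log₂(0.05) = 0.2161
−0.07·log₂(0.07) = 0.2686
−0.23·log₂(0.23) = 0.4877
−0.21·log₂(0.21) = 0.4728
−0.09·log₂(0.09) = 0.3127
−0.24·log₂(0.24) = 0.4941
Sum ≈ 2.6022 → 2.6022 bits.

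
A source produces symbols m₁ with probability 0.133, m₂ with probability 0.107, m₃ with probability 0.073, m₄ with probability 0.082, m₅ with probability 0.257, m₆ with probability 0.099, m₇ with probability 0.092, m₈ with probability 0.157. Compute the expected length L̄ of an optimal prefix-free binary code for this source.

2.898 bits/symbol

Repeatedly combine the two least-probable nodes; the expected code length is the sum of the merged weights.
merge 73/1000 + 41/500 → 31/200
merge 23/250 + 99/1000 → 191/1000
merge 107/1000 + 133/1000 → 6/25
merge 31/200 + 157/1000 → 39/125
merge 191/1000 + 6/25 → 431/1000
merge 257/1000 + 39/125 → 569/1000
merge 431/1000 + 569/1000 → 1
L = 31/200 + 191/1000 + 6/25 + 39/125 + 431/1000 + 569/1000 + 1 = 1449/500 = 2.898 bits/symbol.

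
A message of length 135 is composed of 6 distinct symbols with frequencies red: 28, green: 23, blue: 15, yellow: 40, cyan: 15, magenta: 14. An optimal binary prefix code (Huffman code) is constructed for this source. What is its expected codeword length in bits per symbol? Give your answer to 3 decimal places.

2.496 bits/symbol

Probabilities are the counts divided by 135.
Repeatedly combine the two least-probable nodes; the expected code length is the sum of the merged weights.
merge 14/135 + 1/9 → 29/135
merge 1/9 + 23/135 → 38/135
merge 28/135 + 29/135 → 19/45
merge 38/135 + 8/27 → 26/45
merge 19/45 + 26/45 → 1
L = 29/135 + 38/135 + 19/45 + 26/45 + 1 = 337/135 ≈ 2.496 bits/symbol.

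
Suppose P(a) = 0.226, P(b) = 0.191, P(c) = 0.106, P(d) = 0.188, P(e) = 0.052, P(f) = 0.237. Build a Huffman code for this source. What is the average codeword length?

Repeatedly combine the two least-probable nodes; the expected code length is the sum of the merged weights.
merge 13/250 + 53/500 → 79/500
merge 79/500 + 47/250 → 173/500
merge 191/1000 + 113/500 → 417/1000
merge 237/1000 + 173/500 → 583/1000
merge 417/1000 + 583/1000 → 1
L = 79/500 + 173/500 + 417/1000 + 583/1000 + 1 = 313/125 = 2.504 bits/symbol.

2.504 bits/symbol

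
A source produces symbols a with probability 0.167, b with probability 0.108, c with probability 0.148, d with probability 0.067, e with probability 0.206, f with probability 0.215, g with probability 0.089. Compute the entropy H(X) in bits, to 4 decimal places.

H = −Σ pᵢ log₂ pᵢ.
−0.167·log₂(0.167) = 0.4312
−0.108·log₂(0.108) = 0.3468
−0.148·log₂(0.148) = 0.4079
−0.067·log₂(0.067) = 0.2613
−0.206·log₂(0.206) = 0.4695
−0.215·log₂(0.215) = 0.4768
−0.089·log₂(0.089) = 0.3106
Sum ≈ 2.7041 → 2.7041 bits.

2.7041 bits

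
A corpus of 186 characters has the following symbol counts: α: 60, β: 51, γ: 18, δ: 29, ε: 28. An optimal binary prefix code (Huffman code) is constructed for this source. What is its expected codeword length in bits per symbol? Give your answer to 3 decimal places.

2.247 bits/symbol

Probabilities are the counts divided by 186.
Repeatedly combine the two least-probable nodes; the expected code length is the sum of the merged weights.
merge 3/31 + 14/93 → 23/93
merge 29/186 + 23/93 → 25/62
merge 17/62 + 10/31 → 37/62
merge 25/62 + 37/62 → 1
L = 23/93 + 25/62 + 37/62 + 1 = 209/93 ≈ 2.247 bits/symbol.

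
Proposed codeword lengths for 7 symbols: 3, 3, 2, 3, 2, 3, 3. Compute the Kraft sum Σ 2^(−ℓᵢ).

1.125

With common denominator 2^3 = 8: Σ 2^(−ℓᵢ) = 1/8 + 1/8 + 2/8 + 1/8 + 2/8 + 1/8 + 1/8 = 9/8 = 1.125.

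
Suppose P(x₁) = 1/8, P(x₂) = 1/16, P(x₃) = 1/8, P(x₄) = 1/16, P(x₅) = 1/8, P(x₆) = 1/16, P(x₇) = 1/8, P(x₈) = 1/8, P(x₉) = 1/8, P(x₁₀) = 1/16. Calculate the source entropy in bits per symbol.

Each probability is a power of 1/2, so log₂(1/p) is an integer.
H = Σ p·log₂(1/p) = 1/8·3 + 1/16·4 + 1/8·3 + 1/16·4 + 1/8·3 + 1/16·4 + 1/8·3 + 1/8·3 + 1/8·3 + 1/16·4 = 3.25 bits.

3.25 bits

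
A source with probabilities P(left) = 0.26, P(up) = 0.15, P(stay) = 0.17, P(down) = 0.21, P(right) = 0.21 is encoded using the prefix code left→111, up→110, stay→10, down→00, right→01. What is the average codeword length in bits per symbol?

L̄ = Σ pᵢ·ℓᵢ = 0.26·3 + 0.15·3 + 0.17·2 + 0.21·2 + 0.21·2 = 2.41 bits/symbol.

2.41 bits/symbol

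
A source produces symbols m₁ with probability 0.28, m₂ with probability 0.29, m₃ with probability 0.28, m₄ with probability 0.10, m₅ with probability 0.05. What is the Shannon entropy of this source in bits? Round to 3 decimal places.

H = −Σ pᵢ log₂ pᵢ.
−0.28·log₂(0.28) = 0.5142
−0.29·log₂(0.29) = 0.5179
−0.28·log₂(0.28) = 0.5142
−0.10·log₂(0.10) = 0.3322
−0.05·log₂(0.05) = 0.2161
Sum ≈ 2.0946 → 2.095 bits.

2.095 bits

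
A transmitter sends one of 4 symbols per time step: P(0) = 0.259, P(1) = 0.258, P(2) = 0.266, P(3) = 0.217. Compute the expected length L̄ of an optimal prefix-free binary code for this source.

Repeatedly combine the two least-probable nodes; the expected code length is the sum of the merged weights.
merge 217/1000 + 129/500 → 19/40
merge 259/1000 + 133/500 → 21/40
merge 19/40 + 21/40 → 1
L = 19/40 + 21/40 + 1 = 2 bits/symbol.

2 bits/symbol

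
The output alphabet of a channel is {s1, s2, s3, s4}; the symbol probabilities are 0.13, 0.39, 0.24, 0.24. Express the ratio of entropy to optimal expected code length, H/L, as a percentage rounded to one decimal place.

Entropy H = −Σ p log₂ p ≈ 1.9007 bits.
Huffman merges: 13/100+6/25→37/100; 6/25+37/100→61/100; 39/100+61/100→1. L = 99/50 ≈ 1.9800.
Efficiency = H/L = 1.9007/1.9800 = 96.0%.

96.0%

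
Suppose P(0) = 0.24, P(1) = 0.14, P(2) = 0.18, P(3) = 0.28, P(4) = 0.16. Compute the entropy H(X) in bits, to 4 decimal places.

H = −Σ pᵢ log₂ pᵢ.
−0.24·log₂(0.24) = 0.4941
−0.14·log₂(0.14) = 0.3971
−0.18·log₂(0.18) = 0.4453
−0.28·log₂(0.28) = 0.5142
−0.16·log₂(0.16) = 0.4230
Sum ≈ 2.2738 → 2.2738 bits.

2.2738 bits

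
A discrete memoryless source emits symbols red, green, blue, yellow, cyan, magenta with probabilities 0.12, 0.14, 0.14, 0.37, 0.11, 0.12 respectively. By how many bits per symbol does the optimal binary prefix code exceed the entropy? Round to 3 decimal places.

Entropy H = −Σ p log₂ p ≈ 2.4094 bits.
Huffman merges: 11/100+3/25→23/100; 3/25+7/50→13/50; 7/50+23/100→37/100; 13/50+37/100→63/100; 37/100+63/100→1. L = 249/100 ≈ 2.4900.
L − H = 2.4900 − 2.4094 = 0.081 bits.

0.081 bits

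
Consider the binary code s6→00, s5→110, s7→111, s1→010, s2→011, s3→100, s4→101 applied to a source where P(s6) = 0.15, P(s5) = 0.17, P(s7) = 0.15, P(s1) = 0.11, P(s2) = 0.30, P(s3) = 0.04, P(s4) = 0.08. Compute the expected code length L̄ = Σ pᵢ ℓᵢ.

L̄ = Σ pᵢ·ℓᵢ = 0.15·2 + 0.17·3 + 0.15·3 + 0.11·3 + 0.30·3 + 0.04·3 + 0.08·3 = 2.85 bits/symbol.

2.85 bits/symbol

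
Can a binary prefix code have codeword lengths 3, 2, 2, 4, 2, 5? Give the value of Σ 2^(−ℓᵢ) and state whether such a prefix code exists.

0.96875; yes

With common denominator 2^5 = 32: Σ 2^(−ℓᵢ) = 4/32 + 8/32 + 8/32 + 2/32 + 8/32 + 1/32 = 31/32 = 0.96875.
Kraft's inequality requires Σ ≤ 1; here Σ = 0.96875 ≤ 1, so such a prefix code exists.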